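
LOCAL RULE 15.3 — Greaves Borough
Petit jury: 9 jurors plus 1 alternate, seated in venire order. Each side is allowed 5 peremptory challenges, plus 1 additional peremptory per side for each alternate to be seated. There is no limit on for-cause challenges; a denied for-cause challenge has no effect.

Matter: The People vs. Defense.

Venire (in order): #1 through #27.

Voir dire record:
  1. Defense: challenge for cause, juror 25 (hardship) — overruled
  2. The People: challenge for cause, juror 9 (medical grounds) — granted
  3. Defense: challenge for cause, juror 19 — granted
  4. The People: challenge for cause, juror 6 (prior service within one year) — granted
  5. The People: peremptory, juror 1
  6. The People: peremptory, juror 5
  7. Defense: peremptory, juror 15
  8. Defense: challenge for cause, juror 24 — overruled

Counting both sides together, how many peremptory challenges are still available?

The People allotment: 5 base + 1 × 1 alternate = 6. Defense allotment: 5 base + 1 × 1 alternate = 6.
The People peremptories used: #1, #5 — 2 (for-cause on #9, #6 don't count).
Defense peremptories used: #15 — 1 (for-cause on #25, #19, #24 don't count).
Remaining: (6 − 2) + (6 − 1) = 9.

9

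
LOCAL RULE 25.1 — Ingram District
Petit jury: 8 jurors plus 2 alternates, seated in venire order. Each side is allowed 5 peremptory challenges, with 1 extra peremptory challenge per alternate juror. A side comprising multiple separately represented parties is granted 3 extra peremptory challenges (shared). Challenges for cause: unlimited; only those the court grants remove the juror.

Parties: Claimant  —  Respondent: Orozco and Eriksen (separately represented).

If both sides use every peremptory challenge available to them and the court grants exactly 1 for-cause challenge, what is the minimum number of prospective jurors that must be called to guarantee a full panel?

28

Seats to fill: 8 + 2 alternates = 10.
Peremptories — Claimant: 5 + 1×2 = 7; Respondent: 5 + 1×2 + 3 = 10; total 17.
For-cause removals: 1.
Minimum venire: 10 + 17 + 1 = 28.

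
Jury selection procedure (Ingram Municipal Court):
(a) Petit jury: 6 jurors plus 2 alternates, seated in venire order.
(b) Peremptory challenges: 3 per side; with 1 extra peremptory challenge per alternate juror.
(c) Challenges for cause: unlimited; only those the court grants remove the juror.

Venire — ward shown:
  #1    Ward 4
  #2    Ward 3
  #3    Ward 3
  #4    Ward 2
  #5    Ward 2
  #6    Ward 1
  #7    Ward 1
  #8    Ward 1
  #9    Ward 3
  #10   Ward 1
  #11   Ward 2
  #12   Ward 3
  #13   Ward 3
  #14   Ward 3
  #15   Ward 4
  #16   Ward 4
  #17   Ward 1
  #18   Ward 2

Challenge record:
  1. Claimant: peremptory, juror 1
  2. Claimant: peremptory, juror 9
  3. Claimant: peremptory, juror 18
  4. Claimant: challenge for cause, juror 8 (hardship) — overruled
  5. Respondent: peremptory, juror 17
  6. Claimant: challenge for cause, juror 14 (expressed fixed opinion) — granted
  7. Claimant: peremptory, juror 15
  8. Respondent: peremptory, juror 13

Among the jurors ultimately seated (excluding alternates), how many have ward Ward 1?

Removed: #1, #9, #13, #14, #15, #17, #18.
Seated jurors 1–6: #2, #3, #4, #5, #6, #7 (alternates #8, #10 not counted).
Of those, in Ward 1: #6, #7 → 2.

2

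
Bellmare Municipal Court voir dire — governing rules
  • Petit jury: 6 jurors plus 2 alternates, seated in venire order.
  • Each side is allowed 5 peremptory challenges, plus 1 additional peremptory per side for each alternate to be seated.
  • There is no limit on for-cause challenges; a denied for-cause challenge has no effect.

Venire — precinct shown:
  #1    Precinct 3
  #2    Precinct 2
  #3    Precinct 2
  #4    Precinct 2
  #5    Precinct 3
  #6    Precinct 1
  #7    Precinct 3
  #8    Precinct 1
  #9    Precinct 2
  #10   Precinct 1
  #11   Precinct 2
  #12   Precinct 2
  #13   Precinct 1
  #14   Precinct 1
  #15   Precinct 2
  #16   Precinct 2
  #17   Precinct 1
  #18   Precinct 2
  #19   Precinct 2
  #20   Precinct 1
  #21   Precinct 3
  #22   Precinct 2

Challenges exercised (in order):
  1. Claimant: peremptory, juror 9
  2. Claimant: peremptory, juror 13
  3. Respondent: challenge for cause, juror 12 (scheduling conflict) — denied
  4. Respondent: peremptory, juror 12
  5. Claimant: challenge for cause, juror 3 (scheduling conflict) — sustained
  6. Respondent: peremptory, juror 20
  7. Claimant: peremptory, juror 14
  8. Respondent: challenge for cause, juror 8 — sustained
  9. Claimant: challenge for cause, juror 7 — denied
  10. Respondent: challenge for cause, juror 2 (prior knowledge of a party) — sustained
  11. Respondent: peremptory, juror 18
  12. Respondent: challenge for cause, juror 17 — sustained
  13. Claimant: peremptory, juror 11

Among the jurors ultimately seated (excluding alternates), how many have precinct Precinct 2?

Removed: #2, #3, #8, #9, #11, #12, #13, #14, #17, #18, #20.
Seated jurors 1–6: #1, #4, #5, #6, #7, #10 (alternates #15, #16 not counted).
Of those, in Precinct 2: #4 → 1.

1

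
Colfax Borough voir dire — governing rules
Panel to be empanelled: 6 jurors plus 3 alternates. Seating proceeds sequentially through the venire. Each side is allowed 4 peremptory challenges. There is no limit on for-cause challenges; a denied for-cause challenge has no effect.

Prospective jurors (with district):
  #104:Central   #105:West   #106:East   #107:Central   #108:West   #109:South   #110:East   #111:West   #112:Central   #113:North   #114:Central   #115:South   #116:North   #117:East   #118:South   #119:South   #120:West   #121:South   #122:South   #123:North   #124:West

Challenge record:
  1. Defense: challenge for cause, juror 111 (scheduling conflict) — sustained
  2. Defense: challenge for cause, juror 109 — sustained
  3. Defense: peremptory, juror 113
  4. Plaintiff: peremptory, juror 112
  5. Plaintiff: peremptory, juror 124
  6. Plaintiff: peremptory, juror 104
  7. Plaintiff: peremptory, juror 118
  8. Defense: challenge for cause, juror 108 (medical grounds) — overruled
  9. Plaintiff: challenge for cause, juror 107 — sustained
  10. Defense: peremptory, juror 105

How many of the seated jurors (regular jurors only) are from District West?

1

Removed: #104, #105, #107, #109, #111, #112, #113, #118, #124.
Seated jurors 1–6: #106, #108, #110, #114, #115, #116 (alternates #117, #119, #120 not counted).
Of those, in District West: #108 → 1.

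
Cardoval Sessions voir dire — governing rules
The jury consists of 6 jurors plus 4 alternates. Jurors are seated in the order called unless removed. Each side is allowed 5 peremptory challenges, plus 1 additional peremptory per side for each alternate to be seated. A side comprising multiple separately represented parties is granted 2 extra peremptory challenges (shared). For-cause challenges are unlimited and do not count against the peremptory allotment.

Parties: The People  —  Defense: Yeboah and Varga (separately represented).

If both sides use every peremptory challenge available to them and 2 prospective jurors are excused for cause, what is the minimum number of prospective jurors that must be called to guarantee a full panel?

Seats to fill: 6 + 4 alternates = 10.
Peremptories — The People: 5 + 1×4 = 9; Defense: 5 + 1×4 + 2 = 11; total 20.
For-cause removals: 2.
Minimum venire: 10 + 20 + 2 = 32.

32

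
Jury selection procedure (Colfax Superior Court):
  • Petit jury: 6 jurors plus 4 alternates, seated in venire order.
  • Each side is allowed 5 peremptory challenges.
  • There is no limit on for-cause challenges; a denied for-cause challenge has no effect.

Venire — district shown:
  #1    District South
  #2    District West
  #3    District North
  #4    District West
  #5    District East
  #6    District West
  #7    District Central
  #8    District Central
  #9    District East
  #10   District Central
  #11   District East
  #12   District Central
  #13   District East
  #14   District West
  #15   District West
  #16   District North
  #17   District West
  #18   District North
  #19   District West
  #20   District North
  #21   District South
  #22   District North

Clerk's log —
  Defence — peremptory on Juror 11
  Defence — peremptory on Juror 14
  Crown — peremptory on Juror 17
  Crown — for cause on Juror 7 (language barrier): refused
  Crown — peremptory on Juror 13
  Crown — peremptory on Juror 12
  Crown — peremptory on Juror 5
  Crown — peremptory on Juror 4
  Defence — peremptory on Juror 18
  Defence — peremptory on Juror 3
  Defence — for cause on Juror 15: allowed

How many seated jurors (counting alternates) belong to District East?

1

Removed: #3, #4, #5, #11, #12, #13, #14, #15, #17, #18.
Seated (10 incl. alternates): #1, #2, #6, #7, #8, #9, #10, #16, #19, #20.
Of those, in District East: #9 → 1.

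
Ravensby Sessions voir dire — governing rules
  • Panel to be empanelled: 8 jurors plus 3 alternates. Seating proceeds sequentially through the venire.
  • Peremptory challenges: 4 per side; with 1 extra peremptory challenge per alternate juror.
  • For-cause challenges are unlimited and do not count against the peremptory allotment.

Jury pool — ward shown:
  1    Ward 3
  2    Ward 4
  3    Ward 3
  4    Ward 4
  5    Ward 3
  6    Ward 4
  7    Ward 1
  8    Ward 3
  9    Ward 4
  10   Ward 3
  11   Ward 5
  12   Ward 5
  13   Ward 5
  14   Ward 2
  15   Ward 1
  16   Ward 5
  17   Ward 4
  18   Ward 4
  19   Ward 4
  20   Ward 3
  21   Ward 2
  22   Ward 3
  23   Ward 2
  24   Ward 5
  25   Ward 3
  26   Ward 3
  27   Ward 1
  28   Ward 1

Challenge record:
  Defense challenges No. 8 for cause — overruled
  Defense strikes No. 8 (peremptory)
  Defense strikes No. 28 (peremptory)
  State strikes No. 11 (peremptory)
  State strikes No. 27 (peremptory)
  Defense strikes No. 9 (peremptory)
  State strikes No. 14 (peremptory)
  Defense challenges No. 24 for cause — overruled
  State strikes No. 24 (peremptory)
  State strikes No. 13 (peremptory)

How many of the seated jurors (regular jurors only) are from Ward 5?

0

Removed: #8, #9, #11, #13, #14, #24, #27, #28.
Seated jurors 1–8: #1, #2, #3, #4, #5, #6, #7, #10 (alternates #12, #15, #16 not counted).
None of those are in Ward 5 → 0.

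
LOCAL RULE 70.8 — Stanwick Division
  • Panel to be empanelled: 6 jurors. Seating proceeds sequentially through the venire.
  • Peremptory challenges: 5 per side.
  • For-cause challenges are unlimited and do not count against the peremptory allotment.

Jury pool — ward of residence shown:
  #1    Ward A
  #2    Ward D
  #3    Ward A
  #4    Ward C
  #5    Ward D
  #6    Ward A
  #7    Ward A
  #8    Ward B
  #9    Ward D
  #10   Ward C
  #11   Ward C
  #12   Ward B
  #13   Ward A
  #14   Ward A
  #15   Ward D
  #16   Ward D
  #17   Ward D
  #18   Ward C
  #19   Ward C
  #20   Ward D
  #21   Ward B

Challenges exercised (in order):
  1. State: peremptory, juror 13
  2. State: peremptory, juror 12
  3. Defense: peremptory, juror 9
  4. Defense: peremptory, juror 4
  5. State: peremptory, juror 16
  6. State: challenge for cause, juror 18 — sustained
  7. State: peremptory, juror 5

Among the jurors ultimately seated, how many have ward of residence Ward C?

Removed: #4, #5, #9, #12, #13, #16, #18.
Seated jurors 1–6: #1, #2, #3, #6, #7, #8.
None of those are in Ward C → 0.

0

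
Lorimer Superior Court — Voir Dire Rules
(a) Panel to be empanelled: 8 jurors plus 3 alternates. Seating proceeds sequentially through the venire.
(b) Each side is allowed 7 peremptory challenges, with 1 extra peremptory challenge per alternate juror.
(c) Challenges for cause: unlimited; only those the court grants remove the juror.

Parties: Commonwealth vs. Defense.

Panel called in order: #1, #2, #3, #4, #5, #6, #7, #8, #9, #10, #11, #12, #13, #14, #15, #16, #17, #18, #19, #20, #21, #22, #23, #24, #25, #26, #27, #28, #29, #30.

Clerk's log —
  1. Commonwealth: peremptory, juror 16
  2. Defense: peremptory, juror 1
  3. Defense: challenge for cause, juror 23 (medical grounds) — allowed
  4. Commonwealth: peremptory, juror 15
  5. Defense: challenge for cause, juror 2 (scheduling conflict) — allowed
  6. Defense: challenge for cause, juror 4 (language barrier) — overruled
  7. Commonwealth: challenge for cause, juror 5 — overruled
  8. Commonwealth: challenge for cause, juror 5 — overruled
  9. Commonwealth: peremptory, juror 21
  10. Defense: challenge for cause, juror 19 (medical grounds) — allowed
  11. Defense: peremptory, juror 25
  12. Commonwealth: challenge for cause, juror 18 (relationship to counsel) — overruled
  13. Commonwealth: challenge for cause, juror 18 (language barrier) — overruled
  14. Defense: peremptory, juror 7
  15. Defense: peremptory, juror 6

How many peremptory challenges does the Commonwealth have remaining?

7

Commonwealth allotment: 7 base + 1 × 3 alternates = 10.
Commonwealth peremptories used: #16, #15, #21 — 3 (for-cause on #5, #5, #18, #18 don't count).
Remaining: 10 − 3 = 7.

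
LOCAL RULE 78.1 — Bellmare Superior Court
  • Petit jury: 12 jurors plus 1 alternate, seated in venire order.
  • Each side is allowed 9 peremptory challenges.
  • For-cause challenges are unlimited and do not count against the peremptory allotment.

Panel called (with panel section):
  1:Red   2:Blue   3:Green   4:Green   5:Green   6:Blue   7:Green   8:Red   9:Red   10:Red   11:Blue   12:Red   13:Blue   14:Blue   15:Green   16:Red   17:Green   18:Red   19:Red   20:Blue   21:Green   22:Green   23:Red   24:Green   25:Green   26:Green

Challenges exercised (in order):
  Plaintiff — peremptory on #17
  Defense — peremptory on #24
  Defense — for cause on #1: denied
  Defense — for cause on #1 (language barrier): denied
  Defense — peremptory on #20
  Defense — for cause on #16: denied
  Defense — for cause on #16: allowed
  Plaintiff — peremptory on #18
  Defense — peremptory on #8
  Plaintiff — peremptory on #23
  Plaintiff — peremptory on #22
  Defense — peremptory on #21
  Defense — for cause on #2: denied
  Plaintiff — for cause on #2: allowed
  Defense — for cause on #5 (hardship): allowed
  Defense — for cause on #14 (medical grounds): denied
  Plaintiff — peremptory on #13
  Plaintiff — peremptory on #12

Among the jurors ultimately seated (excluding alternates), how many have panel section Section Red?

Removed: #2, #5, #8, #12, #13, #16, #17, #18, #20, #21, #22, #23, #24.
Seated jurors 1–12: #1, #3, #4, #6, #7, #9, #10, #11, #14, #15, #19, #25 (alternates #26 not counted).
Of those, in Section Red: #1, #9, #10, #19 → 4.

4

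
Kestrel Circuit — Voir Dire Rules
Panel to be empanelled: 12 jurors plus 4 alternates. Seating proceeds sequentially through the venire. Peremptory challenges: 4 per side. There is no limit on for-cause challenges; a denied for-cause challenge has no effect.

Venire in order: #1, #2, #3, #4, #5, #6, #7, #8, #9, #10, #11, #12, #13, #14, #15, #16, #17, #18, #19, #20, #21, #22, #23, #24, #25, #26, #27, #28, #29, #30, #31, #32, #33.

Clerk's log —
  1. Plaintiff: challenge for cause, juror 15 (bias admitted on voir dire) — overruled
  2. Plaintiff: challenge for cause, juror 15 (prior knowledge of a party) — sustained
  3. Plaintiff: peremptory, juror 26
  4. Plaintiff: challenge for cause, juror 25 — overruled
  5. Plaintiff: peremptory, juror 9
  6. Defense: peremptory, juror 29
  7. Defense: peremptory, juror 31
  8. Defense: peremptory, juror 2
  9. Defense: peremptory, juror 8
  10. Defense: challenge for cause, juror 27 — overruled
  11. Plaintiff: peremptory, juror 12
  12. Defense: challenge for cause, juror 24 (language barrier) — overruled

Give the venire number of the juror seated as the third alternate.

20

Removed: #2, #8, #9, #12, #15, #26, #29, #31. (#24, #25, #27 stay — for-cause denied.)
Seating in order: seats 1–12 → #1, #3, #4, #5, #6, #7, #10, #11, #13, #14, #16, #17; alternates → #18, #19, #20, #21.
So alternate 3 is #20.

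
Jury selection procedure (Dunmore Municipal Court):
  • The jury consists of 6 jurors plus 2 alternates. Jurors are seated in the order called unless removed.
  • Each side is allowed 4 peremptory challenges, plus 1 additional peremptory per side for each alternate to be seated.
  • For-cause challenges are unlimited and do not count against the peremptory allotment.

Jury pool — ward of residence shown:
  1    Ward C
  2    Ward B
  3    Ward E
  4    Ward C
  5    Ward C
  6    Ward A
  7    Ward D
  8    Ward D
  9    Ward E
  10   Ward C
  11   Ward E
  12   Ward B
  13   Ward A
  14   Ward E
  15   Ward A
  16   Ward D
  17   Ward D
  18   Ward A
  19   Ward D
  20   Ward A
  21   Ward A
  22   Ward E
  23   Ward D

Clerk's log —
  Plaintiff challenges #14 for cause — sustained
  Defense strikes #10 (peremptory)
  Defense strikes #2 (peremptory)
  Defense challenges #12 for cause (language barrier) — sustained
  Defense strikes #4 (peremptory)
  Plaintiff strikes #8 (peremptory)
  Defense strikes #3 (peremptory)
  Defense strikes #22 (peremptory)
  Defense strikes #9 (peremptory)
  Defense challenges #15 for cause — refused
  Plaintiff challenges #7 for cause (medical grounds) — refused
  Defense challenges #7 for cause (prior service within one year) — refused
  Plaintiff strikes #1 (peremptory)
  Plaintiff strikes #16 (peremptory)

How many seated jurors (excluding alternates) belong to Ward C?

1

Removed: #1, #2, #3, #4, #8, #9, #10, #12, #14, #16, #22.
Seated jurors 1–6: #5, #6, #7, #11, #13, #15 (alternates #17, #18 not counted).
Of those, in Ward C: #5 → 1.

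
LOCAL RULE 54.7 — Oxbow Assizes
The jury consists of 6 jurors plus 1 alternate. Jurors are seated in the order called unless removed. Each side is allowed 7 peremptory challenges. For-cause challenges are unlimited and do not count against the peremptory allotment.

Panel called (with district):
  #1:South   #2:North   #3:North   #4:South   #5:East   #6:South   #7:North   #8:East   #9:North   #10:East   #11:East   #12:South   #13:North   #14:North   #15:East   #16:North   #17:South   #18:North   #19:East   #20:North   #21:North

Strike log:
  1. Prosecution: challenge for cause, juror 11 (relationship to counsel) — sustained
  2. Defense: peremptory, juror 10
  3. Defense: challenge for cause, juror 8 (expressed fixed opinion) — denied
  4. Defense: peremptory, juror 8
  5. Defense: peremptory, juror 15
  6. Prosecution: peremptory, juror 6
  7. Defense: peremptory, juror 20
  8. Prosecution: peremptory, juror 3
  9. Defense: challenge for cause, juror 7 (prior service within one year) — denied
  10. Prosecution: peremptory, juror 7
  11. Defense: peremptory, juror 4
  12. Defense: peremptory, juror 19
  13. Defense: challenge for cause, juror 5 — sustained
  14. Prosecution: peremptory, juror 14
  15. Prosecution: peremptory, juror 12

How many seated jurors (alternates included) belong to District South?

2

Removed: #3, #4, #5, #6, #7, #8, #10, #11, #12, #14, #15, #19, #20.
Seated (7 incl. alternates): #1, #2, #9, #13, #16, #17, #18.
Of those, in District South: #1, #17 → 2.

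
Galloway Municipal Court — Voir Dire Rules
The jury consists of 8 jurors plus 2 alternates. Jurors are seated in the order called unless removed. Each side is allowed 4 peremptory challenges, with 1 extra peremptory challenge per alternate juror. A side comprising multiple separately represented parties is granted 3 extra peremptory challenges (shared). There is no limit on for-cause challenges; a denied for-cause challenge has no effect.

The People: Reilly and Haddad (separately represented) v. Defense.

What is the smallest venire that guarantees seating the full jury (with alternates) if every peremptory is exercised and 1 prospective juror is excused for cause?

26

Seats to fill: 8 + 2 alternates = 10.
Peremptories — The People: 4 + 1×2 + 3 = 9; Defense: 4 + 1×2 = 6; total 15.
For-cause removals: 1.
Minimum venire: 10 + 15 + 1 = 26.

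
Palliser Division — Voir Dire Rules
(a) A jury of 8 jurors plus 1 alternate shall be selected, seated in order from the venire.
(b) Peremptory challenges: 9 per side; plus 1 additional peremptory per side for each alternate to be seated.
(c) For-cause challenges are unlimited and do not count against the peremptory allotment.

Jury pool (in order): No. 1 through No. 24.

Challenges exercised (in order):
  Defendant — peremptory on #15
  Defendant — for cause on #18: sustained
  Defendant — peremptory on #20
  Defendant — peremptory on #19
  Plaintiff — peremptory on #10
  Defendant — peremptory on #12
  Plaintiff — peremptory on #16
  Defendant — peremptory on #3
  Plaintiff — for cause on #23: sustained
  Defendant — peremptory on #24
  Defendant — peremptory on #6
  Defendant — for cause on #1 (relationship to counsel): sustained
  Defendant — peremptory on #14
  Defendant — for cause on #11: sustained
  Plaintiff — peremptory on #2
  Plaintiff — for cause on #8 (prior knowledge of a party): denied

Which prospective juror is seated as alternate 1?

22

Removed: #1, #2, #3, #6, #10, #11, #12, #14, #15, #16, #18, #19, #20, #23, #24. (#8 stays — for-cause denied.)
Seating in order: seats 1–8 → #4, #5, #7, #8, #9, #13, #17, #21; alternates → #22.
So alternate 1 is #22.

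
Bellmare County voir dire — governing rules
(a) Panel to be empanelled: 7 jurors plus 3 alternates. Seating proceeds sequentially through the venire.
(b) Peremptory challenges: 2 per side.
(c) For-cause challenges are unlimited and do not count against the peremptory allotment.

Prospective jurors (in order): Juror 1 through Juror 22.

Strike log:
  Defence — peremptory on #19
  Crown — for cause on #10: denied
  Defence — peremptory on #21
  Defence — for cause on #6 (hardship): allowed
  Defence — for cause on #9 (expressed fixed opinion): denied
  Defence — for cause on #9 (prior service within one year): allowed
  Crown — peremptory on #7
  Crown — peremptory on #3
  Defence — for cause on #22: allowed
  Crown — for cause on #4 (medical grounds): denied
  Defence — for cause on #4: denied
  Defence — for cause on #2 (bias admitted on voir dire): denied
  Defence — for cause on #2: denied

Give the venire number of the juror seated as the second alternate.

Removed: #3, #6, #7, #9, #19, #21, #22. (#2, #4, #10 stay — for-cause denied.)
Seating in order: seats 1–7 → #1, #2, #4, #5, #8, #10, #11; alternates → #12, #13, #14.
So alternate 2 is #13.

13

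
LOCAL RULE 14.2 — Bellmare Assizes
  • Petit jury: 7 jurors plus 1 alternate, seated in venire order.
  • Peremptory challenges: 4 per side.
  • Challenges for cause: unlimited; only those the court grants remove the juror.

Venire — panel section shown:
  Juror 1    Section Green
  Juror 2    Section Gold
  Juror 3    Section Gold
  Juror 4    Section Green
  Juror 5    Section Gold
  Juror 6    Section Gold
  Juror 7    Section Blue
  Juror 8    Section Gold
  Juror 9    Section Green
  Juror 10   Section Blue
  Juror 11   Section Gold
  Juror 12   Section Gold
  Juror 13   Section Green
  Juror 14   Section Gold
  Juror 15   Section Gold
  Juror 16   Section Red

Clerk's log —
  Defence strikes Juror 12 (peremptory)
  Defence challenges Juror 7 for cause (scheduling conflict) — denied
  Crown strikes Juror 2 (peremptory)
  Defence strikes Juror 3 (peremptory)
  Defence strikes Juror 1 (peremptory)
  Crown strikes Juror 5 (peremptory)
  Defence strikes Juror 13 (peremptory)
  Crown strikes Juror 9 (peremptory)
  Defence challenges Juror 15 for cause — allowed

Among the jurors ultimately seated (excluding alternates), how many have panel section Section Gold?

4

Removed: #1, #2, #3, #5, #9, #12, #13, #15.
Seated jurors 1–7: #4, #6, #7, #8, #10, #11, #14 (alternates #16 not counted).
Of those, in Section Gold: #6, #8, #11, #14 → 4.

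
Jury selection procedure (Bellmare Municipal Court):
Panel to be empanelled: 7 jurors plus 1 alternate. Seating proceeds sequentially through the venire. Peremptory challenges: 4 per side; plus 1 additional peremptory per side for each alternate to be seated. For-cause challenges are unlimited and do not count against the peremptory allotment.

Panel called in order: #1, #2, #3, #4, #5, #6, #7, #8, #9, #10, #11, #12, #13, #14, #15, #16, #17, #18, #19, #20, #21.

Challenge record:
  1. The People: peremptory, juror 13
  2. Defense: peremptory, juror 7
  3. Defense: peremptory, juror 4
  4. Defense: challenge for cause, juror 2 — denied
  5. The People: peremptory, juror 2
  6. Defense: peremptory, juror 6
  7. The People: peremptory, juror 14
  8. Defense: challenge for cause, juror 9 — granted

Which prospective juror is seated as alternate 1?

Removed: #2, #4, #6, #7, #9, #13, #14.
Seating in order: seats 1–7 → #1, #3, #5, #8, #10, #11, #12; alternates → #15.
So alternate 1 is #15.

15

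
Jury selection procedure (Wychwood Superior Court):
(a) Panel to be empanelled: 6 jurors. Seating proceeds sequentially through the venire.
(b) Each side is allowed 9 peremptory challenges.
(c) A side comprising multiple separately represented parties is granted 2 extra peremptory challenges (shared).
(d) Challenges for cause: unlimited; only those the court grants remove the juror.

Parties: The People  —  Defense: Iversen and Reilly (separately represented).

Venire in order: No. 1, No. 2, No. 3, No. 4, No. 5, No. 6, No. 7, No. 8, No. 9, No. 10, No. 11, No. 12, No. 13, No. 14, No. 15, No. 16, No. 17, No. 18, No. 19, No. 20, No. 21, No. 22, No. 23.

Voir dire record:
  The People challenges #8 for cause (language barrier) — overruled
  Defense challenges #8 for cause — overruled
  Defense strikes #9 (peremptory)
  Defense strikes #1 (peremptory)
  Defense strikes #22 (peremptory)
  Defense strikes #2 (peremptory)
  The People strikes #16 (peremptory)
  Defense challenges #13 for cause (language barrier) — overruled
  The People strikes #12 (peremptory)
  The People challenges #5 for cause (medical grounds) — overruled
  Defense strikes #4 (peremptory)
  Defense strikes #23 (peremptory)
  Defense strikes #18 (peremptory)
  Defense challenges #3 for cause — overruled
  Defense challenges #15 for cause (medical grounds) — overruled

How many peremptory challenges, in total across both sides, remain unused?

11

The People allotment: 9. Defense allotment: 9 base + 2 multi-party = 11.
The People peremptories used: #16, #12 — 2 (for-cause on #8, #5 don't count).
Defense peremptories used: #9, #1, #22, #2, #4, #23, #18 — 7 (for-cause on #8, #13, #3, #15 don't count).
Remaining: (9 − 2) + (11 − 7) = 11.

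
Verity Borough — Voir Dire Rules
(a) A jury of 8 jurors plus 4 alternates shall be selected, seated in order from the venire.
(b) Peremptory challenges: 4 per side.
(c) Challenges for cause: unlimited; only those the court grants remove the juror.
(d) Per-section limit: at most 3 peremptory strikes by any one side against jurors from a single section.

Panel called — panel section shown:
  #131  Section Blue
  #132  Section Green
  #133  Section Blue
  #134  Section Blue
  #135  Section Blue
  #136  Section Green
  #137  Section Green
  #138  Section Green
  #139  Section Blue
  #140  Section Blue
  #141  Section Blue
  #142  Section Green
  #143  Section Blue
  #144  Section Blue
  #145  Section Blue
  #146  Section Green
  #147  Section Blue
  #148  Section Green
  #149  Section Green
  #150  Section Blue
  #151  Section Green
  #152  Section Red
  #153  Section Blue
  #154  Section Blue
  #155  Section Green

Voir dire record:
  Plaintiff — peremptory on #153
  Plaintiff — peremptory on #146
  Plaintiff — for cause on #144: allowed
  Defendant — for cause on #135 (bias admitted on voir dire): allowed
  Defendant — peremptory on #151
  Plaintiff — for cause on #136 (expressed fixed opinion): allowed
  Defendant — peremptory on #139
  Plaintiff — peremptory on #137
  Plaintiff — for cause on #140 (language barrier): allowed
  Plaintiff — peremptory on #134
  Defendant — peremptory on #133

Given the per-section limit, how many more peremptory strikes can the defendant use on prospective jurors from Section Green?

Defendant peremptories so far: #151, #139, #133 — 3 of 4 used, 1 left overall.
Against Section Green: #151 — 1 used; per-section cap 3 leaves 2.
Binding limit: min(1, 2) = 1.

1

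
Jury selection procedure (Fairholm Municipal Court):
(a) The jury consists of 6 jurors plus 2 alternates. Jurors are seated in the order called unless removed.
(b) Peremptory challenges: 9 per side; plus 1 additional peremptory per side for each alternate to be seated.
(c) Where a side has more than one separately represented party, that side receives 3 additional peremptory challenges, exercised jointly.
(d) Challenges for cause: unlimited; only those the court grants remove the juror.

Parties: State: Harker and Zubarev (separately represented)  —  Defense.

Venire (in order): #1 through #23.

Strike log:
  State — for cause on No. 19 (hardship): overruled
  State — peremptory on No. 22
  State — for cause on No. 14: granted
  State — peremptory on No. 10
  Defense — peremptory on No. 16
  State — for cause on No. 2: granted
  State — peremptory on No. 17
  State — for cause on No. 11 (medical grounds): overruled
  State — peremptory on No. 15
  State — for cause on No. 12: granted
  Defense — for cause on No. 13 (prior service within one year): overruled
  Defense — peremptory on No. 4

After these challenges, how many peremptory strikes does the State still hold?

10

State allotment: 9 base + 1 × 2 alternates + 3 multi-party = 14.
State peremptories used: #22, #10, #17, #15 — 4 (for-cause on #19, #14, #2, #11, #12 don't count).
Remaining: 14 − 4 = 10.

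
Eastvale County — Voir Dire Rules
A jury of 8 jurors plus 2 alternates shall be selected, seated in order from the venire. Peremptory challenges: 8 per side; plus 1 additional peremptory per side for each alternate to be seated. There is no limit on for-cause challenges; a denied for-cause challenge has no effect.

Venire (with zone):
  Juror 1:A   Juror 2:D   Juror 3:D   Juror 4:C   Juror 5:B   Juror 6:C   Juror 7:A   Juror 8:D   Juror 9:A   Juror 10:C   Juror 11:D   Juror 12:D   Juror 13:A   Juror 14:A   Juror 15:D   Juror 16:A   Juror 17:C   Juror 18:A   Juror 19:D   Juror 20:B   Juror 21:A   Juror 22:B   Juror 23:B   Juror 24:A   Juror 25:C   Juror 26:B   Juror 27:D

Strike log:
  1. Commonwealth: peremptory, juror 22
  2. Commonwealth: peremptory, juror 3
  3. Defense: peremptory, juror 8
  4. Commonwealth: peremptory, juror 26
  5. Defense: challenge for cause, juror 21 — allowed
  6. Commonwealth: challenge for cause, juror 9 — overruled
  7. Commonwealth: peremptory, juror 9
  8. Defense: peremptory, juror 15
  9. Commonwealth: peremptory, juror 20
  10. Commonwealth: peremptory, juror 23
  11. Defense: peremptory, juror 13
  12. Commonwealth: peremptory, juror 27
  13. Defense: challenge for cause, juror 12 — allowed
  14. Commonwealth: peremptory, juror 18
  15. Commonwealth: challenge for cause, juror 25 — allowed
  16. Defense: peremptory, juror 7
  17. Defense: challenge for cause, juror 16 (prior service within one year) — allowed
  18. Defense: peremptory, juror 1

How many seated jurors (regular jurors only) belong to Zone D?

2

Removed: #1, #3, #7, #8, #9, #12, #13, #15, #16, #18, #20, #21, #22, #23, #25, #26, #27.
Seated jurors 1–8: #2, #4, #5, #6, #10, #11, #14, #17 (alternates #19, #24 not counted).
Of those, in Zone D: #2, #11 → 2.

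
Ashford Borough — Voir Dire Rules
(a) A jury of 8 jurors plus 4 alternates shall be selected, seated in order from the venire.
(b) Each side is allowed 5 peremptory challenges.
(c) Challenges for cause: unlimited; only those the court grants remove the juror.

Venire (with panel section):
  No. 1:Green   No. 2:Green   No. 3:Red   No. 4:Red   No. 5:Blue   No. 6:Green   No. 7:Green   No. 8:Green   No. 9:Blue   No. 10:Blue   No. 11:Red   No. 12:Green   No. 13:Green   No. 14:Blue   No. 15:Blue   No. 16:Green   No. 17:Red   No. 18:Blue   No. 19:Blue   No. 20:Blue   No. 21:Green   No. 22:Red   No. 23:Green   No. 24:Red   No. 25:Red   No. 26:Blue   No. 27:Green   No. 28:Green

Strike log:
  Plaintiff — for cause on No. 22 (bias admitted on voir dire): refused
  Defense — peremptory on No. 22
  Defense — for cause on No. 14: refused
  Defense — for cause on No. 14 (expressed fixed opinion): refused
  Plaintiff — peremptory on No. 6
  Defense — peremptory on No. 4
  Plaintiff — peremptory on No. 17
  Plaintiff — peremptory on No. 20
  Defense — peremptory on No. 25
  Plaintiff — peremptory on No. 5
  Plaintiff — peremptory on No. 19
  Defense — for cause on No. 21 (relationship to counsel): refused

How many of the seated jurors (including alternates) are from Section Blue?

4

Removed: #4, #5, #6, #17, #19, #20, #22, #25.
Seated (12 incl. alternates): #1, #2, #3, #7, #8, #9, #10, #11, #12, #13, #14, #15.
Of those, in Section Blue: #9, #10, #14, #15 → 4.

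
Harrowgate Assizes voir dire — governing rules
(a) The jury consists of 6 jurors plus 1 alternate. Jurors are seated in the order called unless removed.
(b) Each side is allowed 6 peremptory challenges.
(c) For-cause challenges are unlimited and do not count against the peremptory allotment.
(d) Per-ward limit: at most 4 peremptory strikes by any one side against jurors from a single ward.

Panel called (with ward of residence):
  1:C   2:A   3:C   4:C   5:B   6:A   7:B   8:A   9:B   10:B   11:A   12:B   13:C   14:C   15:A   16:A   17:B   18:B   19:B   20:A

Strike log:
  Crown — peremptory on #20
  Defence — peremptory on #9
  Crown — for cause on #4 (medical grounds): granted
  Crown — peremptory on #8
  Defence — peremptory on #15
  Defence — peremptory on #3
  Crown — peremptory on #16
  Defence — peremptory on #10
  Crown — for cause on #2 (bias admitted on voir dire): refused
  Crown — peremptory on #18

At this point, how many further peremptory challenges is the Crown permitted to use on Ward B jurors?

2

Crown peremptories so far: #20, #8, #16, #18 — 4 of 6 used, 2 left overall.
Against Ward B: #18 — 1 used; per-ward cap 4 leaves 3.
Binding limit: min(2, 3) = 2.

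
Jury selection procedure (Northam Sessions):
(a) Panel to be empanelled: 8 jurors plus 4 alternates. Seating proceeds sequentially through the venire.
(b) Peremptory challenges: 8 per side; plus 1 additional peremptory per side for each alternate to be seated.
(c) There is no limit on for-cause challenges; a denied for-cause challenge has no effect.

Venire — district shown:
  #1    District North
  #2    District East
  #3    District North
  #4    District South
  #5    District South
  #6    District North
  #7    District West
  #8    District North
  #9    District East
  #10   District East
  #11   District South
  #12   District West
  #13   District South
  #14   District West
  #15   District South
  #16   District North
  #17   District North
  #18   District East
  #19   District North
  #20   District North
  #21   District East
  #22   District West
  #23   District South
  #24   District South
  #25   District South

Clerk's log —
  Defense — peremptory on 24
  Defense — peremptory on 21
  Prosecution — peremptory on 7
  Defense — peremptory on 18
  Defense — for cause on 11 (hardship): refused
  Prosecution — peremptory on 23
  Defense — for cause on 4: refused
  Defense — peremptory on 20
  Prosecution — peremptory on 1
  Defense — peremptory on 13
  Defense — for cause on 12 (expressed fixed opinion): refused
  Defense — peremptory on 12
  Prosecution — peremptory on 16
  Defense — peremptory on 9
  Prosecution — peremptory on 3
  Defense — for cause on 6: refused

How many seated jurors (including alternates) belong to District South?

4

Removed: #1, #3, #7, #9, #12, #13, #16, #18, #20, #21, #23, #24.
Seated (12 incl. alternates): #2, #4, #5, #6, #8, #10, #11, #14, #15, #17, #19, #22.
Of those, in District South: #4, #5, #11, #15 → 4.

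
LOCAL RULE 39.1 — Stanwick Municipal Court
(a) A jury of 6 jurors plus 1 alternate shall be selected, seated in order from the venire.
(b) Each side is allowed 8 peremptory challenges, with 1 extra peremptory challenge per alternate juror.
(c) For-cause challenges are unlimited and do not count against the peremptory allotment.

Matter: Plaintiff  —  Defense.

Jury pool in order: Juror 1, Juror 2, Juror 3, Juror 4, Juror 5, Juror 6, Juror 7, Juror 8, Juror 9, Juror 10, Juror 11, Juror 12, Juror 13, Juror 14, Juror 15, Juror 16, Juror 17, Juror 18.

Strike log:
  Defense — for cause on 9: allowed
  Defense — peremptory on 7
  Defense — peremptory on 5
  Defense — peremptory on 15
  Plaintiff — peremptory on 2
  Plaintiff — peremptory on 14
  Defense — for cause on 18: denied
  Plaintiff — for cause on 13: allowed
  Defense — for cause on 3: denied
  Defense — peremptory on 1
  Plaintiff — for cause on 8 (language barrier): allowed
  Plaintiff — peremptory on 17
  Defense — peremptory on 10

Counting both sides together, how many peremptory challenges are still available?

Plaintiff allotment: 8 base + 1 × 1 alternate = 9. Defense allotment: 8 base + 1 × 1 alternate = 9.
Plaintiff peremptories used: #2, #14, #17 — 3 (for-cause on #13, #8 don't count).
Defense peremptories used: #7, #5, #15, #1, #10 — 5 (for-cause on #9, #18, #3 don't count).
Remaining: (9 − 3) + (9 − 5) = 10.

10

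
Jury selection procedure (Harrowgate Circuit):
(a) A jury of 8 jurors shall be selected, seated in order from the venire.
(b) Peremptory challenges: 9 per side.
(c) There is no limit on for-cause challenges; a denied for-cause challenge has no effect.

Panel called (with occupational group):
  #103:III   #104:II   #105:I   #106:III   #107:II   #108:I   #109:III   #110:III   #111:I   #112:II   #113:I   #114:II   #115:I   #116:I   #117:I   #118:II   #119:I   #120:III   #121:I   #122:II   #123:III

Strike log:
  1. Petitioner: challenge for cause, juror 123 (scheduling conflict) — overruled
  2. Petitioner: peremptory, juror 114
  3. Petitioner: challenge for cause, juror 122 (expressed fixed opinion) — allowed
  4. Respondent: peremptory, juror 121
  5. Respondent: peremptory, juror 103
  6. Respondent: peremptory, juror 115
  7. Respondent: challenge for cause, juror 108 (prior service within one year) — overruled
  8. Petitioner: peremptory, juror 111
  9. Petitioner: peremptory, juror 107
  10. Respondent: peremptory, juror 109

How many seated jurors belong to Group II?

Removed: #103, #107, #109, #111, #114, #115, #121, #122.
Seated jurors 1–8: #104, #105, #106, #108, #110, #112, #113, #116.
Of those, in Group II: #104, #112 → 2.

2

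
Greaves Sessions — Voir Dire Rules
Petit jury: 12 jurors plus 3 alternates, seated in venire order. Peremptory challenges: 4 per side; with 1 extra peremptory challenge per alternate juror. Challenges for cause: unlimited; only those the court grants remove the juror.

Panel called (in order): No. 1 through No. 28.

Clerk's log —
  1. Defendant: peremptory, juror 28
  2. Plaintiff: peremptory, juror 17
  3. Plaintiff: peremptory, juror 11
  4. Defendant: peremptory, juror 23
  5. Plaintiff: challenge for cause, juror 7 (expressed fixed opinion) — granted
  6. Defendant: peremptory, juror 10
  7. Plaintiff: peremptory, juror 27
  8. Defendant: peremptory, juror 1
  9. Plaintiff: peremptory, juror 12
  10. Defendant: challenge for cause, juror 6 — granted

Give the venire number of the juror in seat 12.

Removed: #1, #6, #7, #10, #11, #12, #17, #23, #27, #28.
Seating in order: seats 1–12 → #2, #3, #4, #5, #8, #9, #13, #14, #15, #16, #18, #19; alternates → #20, #21, #22.
So seat 12 is #19.

19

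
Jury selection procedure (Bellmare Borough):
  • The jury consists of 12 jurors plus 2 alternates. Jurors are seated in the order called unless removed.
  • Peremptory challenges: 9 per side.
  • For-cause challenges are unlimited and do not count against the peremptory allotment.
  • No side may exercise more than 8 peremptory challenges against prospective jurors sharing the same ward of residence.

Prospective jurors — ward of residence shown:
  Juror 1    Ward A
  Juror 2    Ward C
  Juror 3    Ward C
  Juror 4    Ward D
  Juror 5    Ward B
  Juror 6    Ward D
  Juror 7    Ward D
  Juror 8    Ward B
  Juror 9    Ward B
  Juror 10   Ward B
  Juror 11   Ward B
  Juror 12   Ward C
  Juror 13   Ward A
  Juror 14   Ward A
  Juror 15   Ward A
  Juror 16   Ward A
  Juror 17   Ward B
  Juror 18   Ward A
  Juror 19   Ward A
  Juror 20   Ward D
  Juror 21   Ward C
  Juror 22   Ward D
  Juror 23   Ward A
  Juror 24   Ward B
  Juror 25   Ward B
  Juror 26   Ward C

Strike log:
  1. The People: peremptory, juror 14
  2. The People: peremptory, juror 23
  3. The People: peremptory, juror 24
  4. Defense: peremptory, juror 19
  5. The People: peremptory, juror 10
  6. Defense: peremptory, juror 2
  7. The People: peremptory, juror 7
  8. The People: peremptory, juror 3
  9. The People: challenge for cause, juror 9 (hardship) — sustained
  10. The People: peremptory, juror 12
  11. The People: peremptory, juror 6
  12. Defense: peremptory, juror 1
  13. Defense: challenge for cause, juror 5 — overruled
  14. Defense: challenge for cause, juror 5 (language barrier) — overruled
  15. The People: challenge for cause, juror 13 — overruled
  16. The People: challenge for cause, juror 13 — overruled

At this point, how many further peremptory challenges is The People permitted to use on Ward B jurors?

1

The People peremptories so far: #14, #23, #24, #10, #7, #3, #12, #6 — 8 of 9 used, 1 left overall.
Against Ward B: #24, #10 — 2 used; per-ward cap 8 leaves 6.
Binding limit: min(1, 6) = 1.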